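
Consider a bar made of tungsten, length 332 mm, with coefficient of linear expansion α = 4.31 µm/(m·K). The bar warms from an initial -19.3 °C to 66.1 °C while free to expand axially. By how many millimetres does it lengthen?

ΔT = 66.1 − (-19.3) = 85.40 K.
ΔL = α·L₀·ΔT = 4.31×10⁻⁶ × 332 mm × 85.40 K = 0.122 mm.

0.122 mm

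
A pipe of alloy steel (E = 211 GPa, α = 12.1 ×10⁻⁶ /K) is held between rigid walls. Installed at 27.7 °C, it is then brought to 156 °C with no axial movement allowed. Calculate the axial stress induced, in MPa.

ΔT = 128.3 K. Constrained thermal stress σ = E·α·ΔT = 211.0×10³ MPa × 12.1×10⁻⁶ × 128.3 = 328 MPa (compressive).

328 MPa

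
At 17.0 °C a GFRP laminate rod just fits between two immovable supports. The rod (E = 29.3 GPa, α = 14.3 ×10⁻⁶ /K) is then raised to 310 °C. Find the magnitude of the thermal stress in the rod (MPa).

123 MPa

ΔT = 293.0 K. Constrained thermal stress σ = E·α·ΔT = 29.30×10³ MPa × 14.3×10⁻⁶ × 293.0 = 123 MPa (compressive).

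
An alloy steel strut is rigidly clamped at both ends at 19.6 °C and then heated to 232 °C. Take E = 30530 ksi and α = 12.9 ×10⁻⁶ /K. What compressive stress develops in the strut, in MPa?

577 MPa

E = 30530 ksi = 210.5 GPa.
ΔT = 212.4 K. Constrained thermal stress σ = E·α·ΔT = 210.5×10³ MPa × 12.9×10⁻⁶ × 212.4 = 577 MPa (compressive).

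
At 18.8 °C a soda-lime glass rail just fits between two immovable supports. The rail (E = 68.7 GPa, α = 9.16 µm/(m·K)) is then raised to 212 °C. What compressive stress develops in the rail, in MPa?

ΔT = 193.2 K. Constrained thermal stress σ = E·α·ΔT = 68.70×10³ MPa × 9.16×10⁻⁶ × 193.2 = 122 MPa (compressive).

122 MPa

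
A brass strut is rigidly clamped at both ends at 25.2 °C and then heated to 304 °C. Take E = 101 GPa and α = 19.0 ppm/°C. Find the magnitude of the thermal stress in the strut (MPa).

535 MPa

ΔT = 278.8 K. Constrained thermal stress σ = E·α·ΔT = 101.0×10³ MPa × 19.0×10⁻⁶ × 278.8 = 535 MPa (compressive).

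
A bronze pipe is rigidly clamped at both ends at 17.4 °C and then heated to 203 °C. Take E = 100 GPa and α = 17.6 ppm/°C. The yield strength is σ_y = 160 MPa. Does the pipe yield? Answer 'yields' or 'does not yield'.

ΔT = 185.6 K. Constrained thermal stress σ = E·α·ΔT = 100.0×10³ MPa × 17.6×10⁻⁶ × 185.6 = 327 MPa (compressive).
Compare to σ_y = 160 MPa: σ ≥ σ_y, so it yields.

yields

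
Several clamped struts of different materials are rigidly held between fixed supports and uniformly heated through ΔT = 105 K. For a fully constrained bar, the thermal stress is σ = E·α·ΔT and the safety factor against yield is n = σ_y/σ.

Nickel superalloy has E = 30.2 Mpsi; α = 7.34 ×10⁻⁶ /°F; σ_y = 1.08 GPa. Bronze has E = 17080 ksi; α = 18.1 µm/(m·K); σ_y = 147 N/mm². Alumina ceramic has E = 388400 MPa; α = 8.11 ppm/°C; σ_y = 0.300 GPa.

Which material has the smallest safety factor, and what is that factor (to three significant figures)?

bronze, n = 0.657

With everything in SI (GPa, ×10⁻⁶/K, MPa):
  nickel superalloy: E = 208.2, α = 13.2, σ_y = 1080 → σ = 289 MPa, n = 3.74
  bronze: E = 117.8, α = 18.1, σ_y = 147.0 → σ = 224 MPa, n = 0.657
  alumina ceramic: E = 388.4, α = 8.11, σ_y = 300.0 → σ = 331 MPa, n = 0.907
Smallest n: bronze with n = 0.657.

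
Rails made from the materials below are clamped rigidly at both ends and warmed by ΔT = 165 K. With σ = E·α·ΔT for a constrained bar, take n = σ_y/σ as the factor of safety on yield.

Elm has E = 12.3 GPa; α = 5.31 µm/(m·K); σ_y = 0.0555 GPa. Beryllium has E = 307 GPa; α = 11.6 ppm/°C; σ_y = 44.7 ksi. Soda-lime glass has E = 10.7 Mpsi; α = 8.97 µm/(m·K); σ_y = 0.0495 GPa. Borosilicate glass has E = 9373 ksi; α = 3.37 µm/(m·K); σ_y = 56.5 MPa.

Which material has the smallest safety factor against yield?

Per material, after unit conversion:
  elm: E = 12.30, α = 5.31, σ_y = 55.50 → σ = 10.8 MPa, n = 5.15
  beryllium: E = 307.0, α = 11.6, σ_y = 308.2 → σ = 588 MPa, n = 0.525
  soda-lime glass: E = 73.77, α = 8.97, σ_y = 49.50 → σ = 109 MPa, n = 0.453
  borosilicate glass: E = 64.62, α = 3.37, σ_y = 56.50 → σ = 35.9 MPa, n = 1.57
Soda-lime glass has the lowest safety factor, n = 0.453.

soda-lime glass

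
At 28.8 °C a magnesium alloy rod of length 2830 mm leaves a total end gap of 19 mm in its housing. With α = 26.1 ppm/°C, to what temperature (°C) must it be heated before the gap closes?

α·L₀·ΔT = 19.0 mm ⇒ ΔT = 19.0 / (26.1×10⁻⁶ × 2830.0) = 257.2 K.
T = 28.8 + 257.2 = 286.0 °C.

286 °C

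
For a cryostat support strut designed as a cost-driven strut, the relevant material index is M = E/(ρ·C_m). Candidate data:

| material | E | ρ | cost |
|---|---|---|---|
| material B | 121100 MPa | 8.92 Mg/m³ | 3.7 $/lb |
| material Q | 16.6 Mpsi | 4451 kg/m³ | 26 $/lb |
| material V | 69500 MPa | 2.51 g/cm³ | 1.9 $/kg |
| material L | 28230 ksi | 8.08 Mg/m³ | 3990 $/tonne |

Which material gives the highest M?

material V

Putting every candidate on a common basis:
  material B: E = 121.1 GPa, ρ = 8920 kg/m³, cost = 8.157 $/kg
  material Q: E = 114.5 GPa, ρ = 4451 kg/m³, cost = 57.32 $/kg
  material V: E = 69.50 GPa, ρ = 2510 kg/m³, cost = 1.900 $/kg
  material L: E = 194.6 GPa, ρ = 8080 kg/m³, cost = 3.990 $/kg
  material V: M = 14.6 MN·m per $
  material L: M = 6.04 MN·m per $
  material B: M = 1.66 MN·m per $
  material Q: M = 0.449 MN·m per $
Material V has the largest M.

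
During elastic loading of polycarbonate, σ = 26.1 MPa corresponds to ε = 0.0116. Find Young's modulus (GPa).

E = σ/ε = 26.1 MPa / 0.0116 = 2250 MPa = 2.25 GPa.

2.25 GPa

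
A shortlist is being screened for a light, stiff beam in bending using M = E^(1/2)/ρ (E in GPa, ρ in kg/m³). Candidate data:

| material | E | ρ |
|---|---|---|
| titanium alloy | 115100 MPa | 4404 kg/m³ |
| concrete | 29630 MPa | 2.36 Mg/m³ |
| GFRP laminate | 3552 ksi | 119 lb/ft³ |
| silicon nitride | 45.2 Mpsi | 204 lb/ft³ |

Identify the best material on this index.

silicon nitride

In SI units:
  titanium alloy: E = 115.1 GPa, ρ = 4404 kg/m³
  concrete: E = 29.63 GPa, ρ = 2360 kg/m³
  GFRP laminate: E = 24.49 GPa, ρ = 1906 kg/m³
  silicon nitride: E = 311.6 GPa, ρ = 3268 kg/m³
  silicon nitride: M = 5.40×10⁻³
  GFRP laminate: M = 2.60×10⁻³
  titanium alloy: M = 2.44×10⁻³
  concrete: M = 2.31×10⁻³
The maximum is for silicon nitride.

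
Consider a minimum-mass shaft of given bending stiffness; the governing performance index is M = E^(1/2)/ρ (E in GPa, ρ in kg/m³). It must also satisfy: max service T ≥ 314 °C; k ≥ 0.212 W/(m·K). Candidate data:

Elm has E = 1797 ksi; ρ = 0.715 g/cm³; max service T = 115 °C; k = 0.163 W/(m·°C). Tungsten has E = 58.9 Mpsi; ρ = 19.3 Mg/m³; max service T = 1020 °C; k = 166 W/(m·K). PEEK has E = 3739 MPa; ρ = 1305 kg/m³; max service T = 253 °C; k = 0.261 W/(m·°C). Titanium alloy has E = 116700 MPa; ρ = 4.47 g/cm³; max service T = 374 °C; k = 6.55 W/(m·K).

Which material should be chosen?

Screen on constraints: max service T ≥ 314 °C; k ≥ 0.212 W/(m·K). Survivors: tungsten, titanium alloy.
Putting every candidate on a common basis:
  tungsten: E = 406.1 GPa, ρ = 19300 kg/m³
  titanium alloy: E = 116.7 GPa, ρ = 4470 kg/m³
  titanium alloy: M = 2.42×10⁻³
  tungsten: M = 1.04×10⁻³
Highest index: titanium alloy.

titanium alloy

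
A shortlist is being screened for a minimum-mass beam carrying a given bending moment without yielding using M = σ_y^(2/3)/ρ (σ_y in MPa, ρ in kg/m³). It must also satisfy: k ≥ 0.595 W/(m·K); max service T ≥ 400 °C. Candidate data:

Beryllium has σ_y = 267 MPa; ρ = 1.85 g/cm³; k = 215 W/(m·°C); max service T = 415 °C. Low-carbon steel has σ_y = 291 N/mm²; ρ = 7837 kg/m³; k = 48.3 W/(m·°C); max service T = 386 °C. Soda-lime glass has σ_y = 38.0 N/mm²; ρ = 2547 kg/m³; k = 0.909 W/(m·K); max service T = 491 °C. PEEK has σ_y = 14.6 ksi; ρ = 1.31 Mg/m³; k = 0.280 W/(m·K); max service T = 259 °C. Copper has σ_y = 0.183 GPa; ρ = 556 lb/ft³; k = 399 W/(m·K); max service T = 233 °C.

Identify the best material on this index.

beryllium

Screen on constraints: k ≥ 0.595 W/(m·K); max service T ≥ 400 °C. Survivors: beryllium, soda-lime glass.
Putting every candidate on a common basis:
  beryllium: σ_y = 267.0 MPa, ρ = 1850 kg/m³
  soda-lime glass: σ_y = 38.00 MPa, ρ = 2547 kg/m³
  beryllium: M = 22.4×10⁻³
  soda-lime glass: M = 4.44×10⁻³
Beryllium ranks first.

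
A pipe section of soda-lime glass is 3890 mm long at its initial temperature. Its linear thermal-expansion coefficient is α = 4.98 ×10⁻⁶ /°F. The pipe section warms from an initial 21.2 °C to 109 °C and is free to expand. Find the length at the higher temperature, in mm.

Convert α: 4.98×10⁻⁶/°F × (9/5) = 8.96×10⁻⁶/K.
ΔT = 109 − 21.2 = 87.80 K.
ΔL = α·L₀·ΔT = 8.96×10⁻⁶ × 3890 mm × 87.80 K = 3.06 mm.
L = L₀ + ΔL = 3890 + 3.06 = 3893.1 mm.

3893.1 mm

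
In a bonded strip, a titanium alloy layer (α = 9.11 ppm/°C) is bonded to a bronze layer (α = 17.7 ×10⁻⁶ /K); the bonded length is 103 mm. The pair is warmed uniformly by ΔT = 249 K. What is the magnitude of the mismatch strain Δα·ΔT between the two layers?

2.14×10⁻³

Δα = |9.11 − 17.7|×10⁻⁶/K = 8.59×10⁻⁶/K.
Mismatch strain = Δα·ΔT = 8.59×10⁻⁶ × 249.0 = 2.14×10⁻³.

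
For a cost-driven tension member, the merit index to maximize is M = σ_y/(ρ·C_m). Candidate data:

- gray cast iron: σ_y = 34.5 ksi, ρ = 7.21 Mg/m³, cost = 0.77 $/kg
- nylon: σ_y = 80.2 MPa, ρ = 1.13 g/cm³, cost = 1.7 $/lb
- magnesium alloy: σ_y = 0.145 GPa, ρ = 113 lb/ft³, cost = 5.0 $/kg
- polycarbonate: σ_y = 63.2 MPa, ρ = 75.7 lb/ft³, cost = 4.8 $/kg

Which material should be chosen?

After converting to SI:
  gray cast iron: σ_y = 237.9 MPa, ρ = 7210 kg/m³, cost = 0.7700 $/kg
  nylon: σ_y = 80.20 MPa, ρ = 1130 kg/m³, cost = 3.748 $/kg
  magnesium alloy: σ_y = 145.0 MPa, ρ = 1810 kg/m³, cost = 5.000 $/kg
  polycarbonate: σ_y = 63.20 MPa, ρ = 1213 kg/m³, cost = 4.800 $/kg
  gray cast iron: M = 42.8 kN·m per $
  nylon: M = 18.9 kN·m per $
  magnesium alloy: M = 16.0 kN·m per $
  polycarbonate: M = 10.9 kN·m per $
Gray cast iron ranks first.

gray cast iron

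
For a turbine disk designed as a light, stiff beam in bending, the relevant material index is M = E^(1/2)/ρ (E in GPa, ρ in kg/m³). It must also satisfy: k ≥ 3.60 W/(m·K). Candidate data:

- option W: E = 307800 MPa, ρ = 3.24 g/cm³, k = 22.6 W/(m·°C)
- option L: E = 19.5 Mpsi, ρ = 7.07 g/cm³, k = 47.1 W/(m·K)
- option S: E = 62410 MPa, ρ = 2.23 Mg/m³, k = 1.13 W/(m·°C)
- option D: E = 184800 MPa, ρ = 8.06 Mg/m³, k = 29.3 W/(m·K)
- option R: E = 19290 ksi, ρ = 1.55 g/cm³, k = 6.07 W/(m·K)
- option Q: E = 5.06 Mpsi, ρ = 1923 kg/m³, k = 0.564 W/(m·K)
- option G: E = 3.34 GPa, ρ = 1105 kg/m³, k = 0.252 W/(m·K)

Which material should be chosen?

option R

Screen on constraints: k ≥ 3.60 W/(m·K). Survivors: option W, option L, option D, option R.
Convert each candidate to consistent units, then evaluate M:
  option W: E = 307.8 GPa, ρ = 3240 kg/m³
  option L: E = 134.4 GPa, ρ = 7070 kg/m³
  option D: E = 184.8 GPa, ρ = 8060 kg/m³
  option R: E = 133.0 GPa, ρ = 1550 kg/m³
  option R: M = 7.44×10⁻³
  option W: M = 5.41×10⁻³
  option D: M = 1.69×10⁻³
  option L: M = 1.64×10⁻³
Option R has the largest M.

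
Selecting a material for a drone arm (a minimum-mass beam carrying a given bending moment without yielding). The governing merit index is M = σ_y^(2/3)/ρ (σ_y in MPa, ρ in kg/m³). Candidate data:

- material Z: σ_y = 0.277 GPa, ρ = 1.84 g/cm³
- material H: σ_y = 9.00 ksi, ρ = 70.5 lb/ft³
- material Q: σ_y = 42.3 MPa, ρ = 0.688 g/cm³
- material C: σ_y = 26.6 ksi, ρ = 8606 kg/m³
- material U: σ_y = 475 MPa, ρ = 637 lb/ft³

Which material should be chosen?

material Z

Normalizing units and computing the index:
  material Z: σ_y = 277.0 MPa, ρ = 1840 kg/m³
  material H: σ_y = 62.05 MPa, ρ = 1129 kg/m³
  material Q: σ_y = 42.30 MPa, ρ = 688.0 kg/m³
  material C: σ_y = 183.4 MPa, ρ = 8606 kg/m³
  material U: σ_y = 475.0 MPa, ρ = 10200 kg/m³
  material Z: M = 23.1×10⁻³
  material Q: M = 17.6×10⁻³
  material H: M = 13.9×10⁻³
  material U: M = 5.97×10⁻³
  material C: M = 3.75×10⁻³
Material Z ranks first.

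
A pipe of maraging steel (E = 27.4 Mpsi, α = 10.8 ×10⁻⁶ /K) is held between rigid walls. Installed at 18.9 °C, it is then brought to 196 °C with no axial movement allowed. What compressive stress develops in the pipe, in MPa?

E = 27.4 Mpsi = 188.9 GPa.
ΔT = 177.1 K. Constrained thermal stress σ = E·α·ΔT = 188.9×10³ MPa × 10.8×10⁻⁶ × 177.1 = 361 MPa (compressive).

361 MPa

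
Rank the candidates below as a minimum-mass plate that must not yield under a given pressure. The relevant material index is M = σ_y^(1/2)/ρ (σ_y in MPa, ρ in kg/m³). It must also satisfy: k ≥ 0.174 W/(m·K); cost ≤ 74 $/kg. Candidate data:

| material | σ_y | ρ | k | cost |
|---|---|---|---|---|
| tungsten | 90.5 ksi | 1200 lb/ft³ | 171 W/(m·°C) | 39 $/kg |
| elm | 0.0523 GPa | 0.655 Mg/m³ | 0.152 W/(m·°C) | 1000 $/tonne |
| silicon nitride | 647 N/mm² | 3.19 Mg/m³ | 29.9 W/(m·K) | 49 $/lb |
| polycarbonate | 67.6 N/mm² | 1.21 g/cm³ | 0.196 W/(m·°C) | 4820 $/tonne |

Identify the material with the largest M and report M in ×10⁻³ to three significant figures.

polycarbonate, M = 6.79×10⁻³

Screen on constraints: k ≥ 0.174 W/(m·K); cost ≤ 74 $/kg. Survivors: tungsten, polycarbonate.
Normalizing units and computing the index:
  tungsten: σ_y = 624.0 MPa, ρ = 19220 kg/m³
  polycarbonate: σ_y = 67.60 MPa, ρ = 1210 kg/m³
  polycarbonate: M = 6.79×10⁻³
  tungsten: M = 1.30×10⁻³
Polycarbonate has the largest M.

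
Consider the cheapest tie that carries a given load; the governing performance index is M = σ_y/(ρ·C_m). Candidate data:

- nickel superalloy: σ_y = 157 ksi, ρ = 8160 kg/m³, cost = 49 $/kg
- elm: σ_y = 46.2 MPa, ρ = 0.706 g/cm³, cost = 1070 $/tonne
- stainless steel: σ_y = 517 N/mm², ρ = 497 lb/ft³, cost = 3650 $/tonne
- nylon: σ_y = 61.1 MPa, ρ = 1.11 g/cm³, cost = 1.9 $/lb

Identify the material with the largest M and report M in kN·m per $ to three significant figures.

elm, M = 61.2 kN·m per $

In SI units:
  nickel superalloy: σ_y = 1082 MPa, ρ = 8160 kg/m³, cost = 49.00 $/kg
  elm: σ_y = 46.20 MPa, ρ = 706.0 kg/m³, cost = 1.070 $/kg
  stainless steel: σ_y = 517.0 MPa, ρ = 7961 kg/m³, cost = 3.650 $/kg
  nylon: σ_y = 61.10 MPa, ρ = 1110 kg/m³, cost = 4.189 $/kg
  elm: M = 61.2 kN·m per $
  stainless steel: M = 17.8 kN·m per $
  nylon: M = 13.1 kN·m per $
  nickel superalloy: M = 2.71 kN·m per $
The maximum is for elm.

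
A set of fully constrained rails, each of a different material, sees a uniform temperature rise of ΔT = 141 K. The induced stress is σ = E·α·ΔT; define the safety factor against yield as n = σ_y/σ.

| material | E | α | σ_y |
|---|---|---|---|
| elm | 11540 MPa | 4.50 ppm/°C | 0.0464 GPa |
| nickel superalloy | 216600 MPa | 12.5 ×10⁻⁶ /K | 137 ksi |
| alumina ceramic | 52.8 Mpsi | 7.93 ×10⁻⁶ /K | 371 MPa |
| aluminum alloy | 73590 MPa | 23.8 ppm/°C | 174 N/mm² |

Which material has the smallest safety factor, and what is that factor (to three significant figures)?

Converting E to GPa, α to ×10⁻⁶/K, σ_y to MPa, then σ and n for each:
  elm: E = 11.54, α = 4.50, σ_y = 46.40 → σ = 7.32 MPa, n = 6.34
  nickel superalloy: E = 216.6, α = 12.5, σ_y = 944.6 → σ = 382 MPa, n = 2.47
  alumina ceramic: E = 364.0, α = 7.93, σ_y = 371.0 → σ = 407 MPa, n = 0.911
  aluminum alloy: E = 73.59, α = 23.8, σ_y = 174.0 → σ = 247 MPa, n = 0.705
The minimum is aluminum alloy at n = 0.705.

aluminum alloy, n = 0.705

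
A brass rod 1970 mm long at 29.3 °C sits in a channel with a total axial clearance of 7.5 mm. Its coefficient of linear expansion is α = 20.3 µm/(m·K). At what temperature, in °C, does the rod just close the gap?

α·L₀·ΔT = 7.5 mm ⇒ ΔT = 7.5 / (20.3×10⁻⁶ × 1970.0) = 187.5 K.
T = 29.3 + 187.5 = 216.8 °C.

217 °C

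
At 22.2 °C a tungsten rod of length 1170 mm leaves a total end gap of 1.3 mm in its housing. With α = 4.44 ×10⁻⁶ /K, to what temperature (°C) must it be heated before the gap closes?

α·L₀·ΔT = 1.3 mm ⇒ ΔT = 1.3 / (4.44×10⁻⁶ × 1170.0) = 250.3 K.
T = 22.2 + 250.3 = 272.5 °C.

272 °C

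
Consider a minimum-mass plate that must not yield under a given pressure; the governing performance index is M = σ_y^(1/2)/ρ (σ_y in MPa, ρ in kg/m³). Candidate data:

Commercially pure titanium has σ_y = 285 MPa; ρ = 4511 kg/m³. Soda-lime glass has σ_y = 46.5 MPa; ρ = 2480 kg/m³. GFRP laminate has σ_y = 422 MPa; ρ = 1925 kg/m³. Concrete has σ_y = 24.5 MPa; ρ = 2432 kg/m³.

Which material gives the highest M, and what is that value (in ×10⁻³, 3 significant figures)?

GFRP laminate, M = 10.7×10⁻³

Evaluate M for each candidate:
  GFRP laminate: M = 10.7×10⁻³
  commercially pure titanium: M = 3.74×10⁻³
  soda-lime glass: M = 2.75×10⁻³
  concrete: M = 2.04×10⁻³
Highest index: GFRP laminate.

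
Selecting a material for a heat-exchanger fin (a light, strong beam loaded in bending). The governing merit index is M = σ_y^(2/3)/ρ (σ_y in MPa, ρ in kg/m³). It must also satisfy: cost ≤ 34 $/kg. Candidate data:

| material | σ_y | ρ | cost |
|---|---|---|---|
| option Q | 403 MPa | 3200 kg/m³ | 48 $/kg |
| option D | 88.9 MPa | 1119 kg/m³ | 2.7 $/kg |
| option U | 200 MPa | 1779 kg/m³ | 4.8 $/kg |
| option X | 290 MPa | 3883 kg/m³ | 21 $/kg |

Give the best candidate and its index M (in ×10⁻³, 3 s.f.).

Screen on constraints: cost ≤ 34 $/kg. Survivors: option D, option U, option X.
Per-candidate index values:
  option U: M = 19.2×10⁻³
  option D: M = 17.8×10⁻³
  option X: M = 11.3×10⁻³
Option U ranks first.

option U, M = 19.2×10⁻³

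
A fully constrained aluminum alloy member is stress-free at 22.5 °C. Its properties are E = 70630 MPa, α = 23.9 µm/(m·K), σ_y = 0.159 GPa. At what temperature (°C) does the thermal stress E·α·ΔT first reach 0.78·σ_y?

E = 70630 MPa = 70.63 GPa.
σ_y = 0.159 GPa = 159.0 MPa.
E·α·ΔT = 124.0 MPa ⇒ ΔT = 124.0 / (70.63×10³ × 23.9×10⁻⁶) = 73.47 K.
T = 22.5 + 73.47 = 95.97 °C.

96.0 °C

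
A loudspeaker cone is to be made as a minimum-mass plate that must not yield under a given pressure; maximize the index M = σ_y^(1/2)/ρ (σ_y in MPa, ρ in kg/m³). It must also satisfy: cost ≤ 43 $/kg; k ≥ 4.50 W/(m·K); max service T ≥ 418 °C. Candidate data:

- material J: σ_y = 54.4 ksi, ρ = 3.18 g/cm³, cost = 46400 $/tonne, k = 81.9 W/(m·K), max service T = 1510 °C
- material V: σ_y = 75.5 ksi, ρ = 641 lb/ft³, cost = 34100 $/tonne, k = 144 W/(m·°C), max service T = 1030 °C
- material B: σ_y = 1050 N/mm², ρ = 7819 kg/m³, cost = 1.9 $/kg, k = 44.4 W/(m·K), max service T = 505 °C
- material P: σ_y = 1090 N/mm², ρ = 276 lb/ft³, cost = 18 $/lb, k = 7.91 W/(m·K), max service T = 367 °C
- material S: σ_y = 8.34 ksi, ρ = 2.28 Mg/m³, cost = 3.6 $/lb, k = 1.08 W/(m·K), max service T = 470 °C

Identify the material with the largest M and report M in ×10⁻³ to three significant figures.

material B, M = 4.14×10⁻³

Screen on constraints: cost ≤ 43 $/kg; k ≥ 4.50 W/(m·K); max service T ≥ 418 °C. Survivors: material V, material B.
In SI units:
  material V: σ_y = 520.6 MPa, ρ = 10270 kg/m³
  material B: σ_y = 1050 MPa, ρ = 7819 kg/m³
  material B: M = 4.14×10⁻³
  material V: M = 2.22×10⁻³
Highest index: material B.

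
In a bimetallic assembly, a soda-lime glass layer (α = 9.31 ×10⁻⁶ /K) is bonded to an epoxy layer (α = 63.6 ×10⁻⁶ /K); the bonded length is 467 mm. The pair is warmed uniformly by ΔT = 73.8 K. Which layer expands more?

epoxy

α(soda-lime glass) = 9.31×10⁻⁶/K vs α(epoxy) = 63.6×10⁻⁶/K.
Higher α expands more for the same ΔT: epoxy.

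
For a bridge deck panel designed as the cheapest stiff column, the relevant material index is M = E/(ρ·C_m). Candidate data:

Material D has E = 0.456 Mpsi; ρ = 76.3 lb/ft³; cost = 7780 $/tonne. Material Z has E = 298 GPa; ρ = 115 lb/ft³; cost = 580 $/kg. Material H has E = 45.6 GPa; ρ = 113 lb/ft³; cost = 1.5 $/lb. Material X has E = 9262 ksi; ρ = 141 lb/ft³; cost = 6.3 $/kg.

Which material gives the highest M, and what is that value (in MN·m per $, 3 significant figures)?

Convert each candidate to consistent units, then evaluate M:
  material D: E = 3.144 GPa, ρ = 1222 kg/m³, cost = 7.780 $/kg
  material Z: E = 298.0 GPa, ρ = 1842 kg/m³, cost = 580.0 $/kg
  material H: E = 45.60 GPa, ρ = 1810 kg/m³, cost = 3.307 $/kg
  material X: E = 63.86 GPa, ρ = 2259 kg/m³, cost = 6.300 $/kg
  material H: M = 7.62 MN·m per $
  material X: M = 4.49 MN·m per $
  material D: M = 0.331 MN·m per $
  material Z: M = 0.279 MN·m per $
Material H has the largest M.

material H, M = 7.62 MN·m per $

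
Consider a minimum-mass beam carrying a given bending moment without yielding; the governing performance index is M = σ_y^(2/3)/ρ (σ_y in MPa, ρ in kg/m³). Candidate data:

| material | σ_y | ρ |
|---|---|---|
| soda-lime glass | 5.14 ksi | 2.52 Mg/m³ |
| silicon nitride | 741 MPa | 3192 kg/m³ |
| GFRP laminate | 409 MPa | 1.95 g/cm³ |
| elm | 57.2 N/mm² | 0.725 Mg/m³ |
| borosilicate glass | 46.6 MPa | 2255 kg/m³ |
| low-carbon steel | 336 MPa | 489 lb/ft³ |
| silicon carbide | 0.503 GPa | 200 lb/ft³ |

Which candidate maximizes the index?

GFRP laminate

Convert each candidate to consistent units, then evaluate M:
  soda-lime glass: σ_y = 35.44 MPa, ρ = 2520 kg/m³
  silicon nitride: σ_y = 741.0 MPa, ρ = 3192 kg/m³
  GFRP laminate: σ_y = 409.0 MPa, ρ = 1950 kg/m³
  elm: σ_y = 57.20 MPa, ρ = 725.0 kg/m³
  borosilicate glass: σ_y = 46.60 MPa, ρ = 2255 kg/m³
  low-carbon steel: σ_y = 336.0 MPa, ρ = 7833 kg/m³
  silicon carbide: σ_y = 503.0 MPa, ρ = 3204 kg/m³
  GFRP laminate: M = 28.3×10⁻³
  silicon nitride: M = 25.7×10⁻³
  elm: M = 20.5×10⁻³
  silicon carbide: M = 19.7×10⁻³
  low-carbon steel: M = 6.17×10⁻³
  borosilicate glass: M = 5.74×10⁻³
  soda-lime glass: M = 4.28×10⁻³
The maximum is for GFRP laminate.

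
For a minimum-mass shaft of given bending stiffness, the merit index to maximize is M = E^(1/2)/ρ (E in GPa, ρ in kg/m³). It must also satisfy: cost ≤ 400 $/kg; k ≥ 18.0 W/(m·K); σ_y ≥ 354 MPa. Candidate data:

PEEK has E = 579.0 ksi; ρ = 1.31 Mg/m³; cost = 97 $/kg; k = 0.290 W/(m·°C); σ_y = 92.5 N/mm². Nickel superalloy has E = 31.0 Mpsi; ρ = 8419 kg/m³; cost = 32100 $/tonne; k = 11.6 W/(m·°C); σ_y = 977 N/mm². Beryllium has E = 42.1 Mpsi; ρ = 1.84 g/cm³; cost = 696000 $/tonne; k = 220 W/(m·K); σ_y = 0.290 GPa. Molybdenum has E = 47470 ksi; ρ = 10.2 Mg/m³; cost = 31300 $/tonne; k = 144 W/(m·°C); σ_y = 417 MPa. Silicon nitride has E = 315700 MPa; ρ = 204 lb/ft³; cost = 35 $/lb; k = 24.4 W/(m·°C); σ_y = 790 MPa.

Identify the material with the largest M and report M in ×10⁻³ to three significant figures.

silicon nitride, M = 5.44×10⁻³

Screen on constraints: cost ≤ 400 $/kg; k ≥ 18.0 W/(m·K); σ_y ≥ 354 MPa. Survivors: molybdenum, silicon nitride.
After converting to SI:
  molybdenum: E = 327.3 GPa, ρ = 10200 kg/m³
  silicon nitride: E = 315.7 GPa, ρ = 3268 kg/m³
  silicon nitride: M = 5.44×10⁻³
  molybdenum: M = 1.77×10⁻³
Highest index: silicon nitride.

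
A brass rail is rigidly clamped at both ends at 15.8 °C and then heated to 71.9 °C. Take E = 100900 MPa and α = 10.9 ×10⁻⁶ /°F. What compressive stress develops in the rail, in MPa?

E = 100900 MPa = 100.9 GPa.
α = 10.9×10⁻⁶/°F × 9/5 = 19.6×10⁻⁶/K.
ΔT = 56.10 K. Constrained thermal stress σ = E·α·ΔT = 100.9×10³ MPa × 19.6×10⁻⁶ × 56.10 = 111 MPa (compressive).

111 MPa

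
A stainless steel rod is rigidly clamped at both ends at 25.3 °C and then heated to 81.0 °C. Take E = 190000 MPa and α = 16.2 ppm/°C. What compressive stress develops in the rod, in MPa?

E = 190000 MPa = 190.0 GPa.
ΔT = 55.70 K. Constrained thermal stress σ = E·α·ΔT = 190.0×10³ MPa × 16.2×10⁻⁶ × 55.70 = 171 MPa (compressive).

171 MPa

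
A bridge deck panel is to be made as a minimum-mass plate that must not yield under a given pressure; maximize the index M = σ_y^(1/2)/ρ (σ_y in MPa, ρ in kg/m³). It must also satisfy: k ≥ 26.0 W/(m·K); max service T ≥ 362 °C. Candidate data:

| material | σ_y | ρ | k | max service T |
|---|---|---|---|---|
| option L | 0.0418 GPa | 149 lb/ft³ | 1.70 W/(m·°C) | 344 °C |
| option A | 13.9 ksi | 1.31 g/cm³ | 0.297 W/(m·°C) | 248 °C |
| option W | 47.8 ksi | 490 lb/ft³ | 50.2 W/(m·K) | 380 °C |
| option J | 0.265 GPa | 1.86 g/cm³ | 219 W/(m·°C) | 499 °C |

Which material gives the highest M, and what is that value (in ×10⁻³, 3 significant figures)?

option J, M = 8.75×10⁻³

Screen on constraints: k ≥ 26.0 W/(m·K); max service T ≥ 362 °C. Survivors: option W, option J.
Convert each candidate to consistent units, then evaluate M:
  option W: σ_y = 329.6 MPa, ρ = 7849 kg/m³
  option J: σ_y = 265.0 MPa, ρ = 1860 kg/m³
  option J: M = 8.75×10⁻³
  option W: M = 2.31×10⁻³
Option J ranks first.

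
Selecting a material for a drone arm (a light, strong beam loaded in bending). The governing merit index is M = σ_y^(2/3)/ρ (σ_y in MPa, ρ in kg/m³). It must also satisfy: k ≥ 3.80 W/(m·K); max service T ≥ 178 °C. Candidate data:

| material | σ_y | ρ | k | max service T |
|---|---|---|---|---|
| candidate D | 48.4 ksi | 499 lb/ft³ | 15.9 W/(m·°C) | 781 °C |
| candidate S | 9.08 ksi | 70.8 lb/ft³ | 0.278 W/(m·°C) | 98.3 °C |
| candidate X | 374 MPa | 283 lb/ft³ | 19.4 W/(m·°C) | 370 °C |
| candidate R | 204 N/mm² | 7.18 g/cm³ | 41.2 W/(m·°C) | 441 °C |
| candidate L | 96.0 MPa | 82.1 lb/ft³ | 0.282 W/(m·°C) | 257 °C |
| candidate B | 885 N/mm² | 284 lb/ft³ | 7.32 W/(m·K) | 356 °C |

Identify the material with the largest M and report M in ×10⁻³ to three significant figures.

Screen on constraints: k ≥ 3.80 W/(m·K); max service T ≥ 178 °C. Survivors: candidate D, candidate X, candidate R, candidate B.
Putting every candidate on a common basis:
  candidate D: σ_y = 333.7 MPa, ρ = 7993 kg/m³
  candidate X: σ_y = 374.0 MPa, ρ = 4533 kg/m³
  candidate R: σ_y = 204.0 MPa, ρ = 7180 kg/m³
  candidate B: σ_y = 885.0 MPa, ρ = 4549 kg/m³
  candidate B: M = 20.3×10⁻³
  candidate X: M = 11.5×10⁻³
  candidate D: M = 6.02×10⁻³
  candidate R: M = 4.83×10⁻³
The maximum is for candidate B.

candidate B, M = 20.3×10⁻³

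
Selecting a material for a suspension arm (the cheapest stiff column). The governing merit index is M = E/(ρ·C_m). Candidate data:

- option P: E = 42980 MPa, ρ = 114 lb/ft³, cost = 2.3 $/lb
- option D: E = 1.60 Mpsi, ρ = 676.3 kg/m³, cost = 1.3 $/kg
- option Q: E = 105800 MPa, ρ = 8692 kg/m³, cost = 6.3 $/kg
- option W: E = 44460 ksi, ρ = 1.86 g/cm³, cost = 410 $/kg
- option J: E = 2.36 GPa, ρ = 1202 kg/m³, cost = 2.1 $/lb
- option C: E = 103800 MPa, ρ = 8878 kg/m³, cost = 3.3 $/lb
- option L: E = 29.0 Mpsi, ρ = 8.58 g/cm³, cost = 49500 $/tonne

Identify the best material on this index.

Normalizing units and computing the index:
  option P: E = 42.98 GPa, ρ = 1826 kg/m³, cost = 5.071 $/kg
  option D: E = 11.03 GPa, ρ = 676.3 kg/m³, cost = 1.300 $/kg
  option Q: E = 105.8 GPa, ρ = 8692 kg/m³, cost = 6.300 $/kg
  option W: E = 306.5 GPa, ρ = 1860 kg/m³, cost = 410.0 $/kg
  option J: E = 2.360 GPa, ρ = 1202 kg/m³, cost = 4.630 $/kg
  option C: E = 103.8 GPa, ρ = 8878 kg/m³, cost = 7.275 $/kg
  option L: E = 199.9 GPa, ρ = 8580 kg/m³, cost = 49.50 $/kg
  option D: M = 12.5 MN·m per $
  option P: M = 4.64 MN·m per $
  option Q: M = 1.93 MN·m per $
  option C: M = 1.61 MN·m per $
  option L: M = 0.471 MN·m per $
  option J: M = 0.424 MN·m per $
  option W: M = 0.402 MN·m per $
The maximum is for option D.

option D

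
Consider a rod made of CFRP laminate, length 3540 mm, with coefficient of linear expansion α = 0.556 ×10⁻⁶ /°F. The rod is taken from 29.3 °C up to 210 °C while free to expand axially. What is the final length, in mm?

3540.6 mm

Convert α: 0.556×10⁻⁶/°F × (9/5) = 1.00×10⁻⁶/K.
ΔT = 210 − 29.3 = 180.7 K.
ΔL = α·L₀·ΔT = 1.00×10⁻⁶ × 3540 mm × 180.7 K = 0.640 mm.
L = L₀ + ΔL = 3540 + 0.640 = 3540.6 mm.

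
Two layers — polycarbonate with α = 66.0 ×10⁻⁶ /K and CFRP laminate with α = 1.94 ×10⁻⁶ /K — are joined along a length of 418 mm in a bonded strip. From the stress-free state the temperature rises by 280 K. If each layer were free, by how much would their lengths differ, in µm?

7500 µm

Δα = |66.0 − 1.94|×10⁻⁶/K = 64.1×10⁻⁶/K.
ΔL_mismatch = Δα·L·ΔT = 64.1×10⁻⁶ × 418.0 mm × 280.0 K = 7500 µm.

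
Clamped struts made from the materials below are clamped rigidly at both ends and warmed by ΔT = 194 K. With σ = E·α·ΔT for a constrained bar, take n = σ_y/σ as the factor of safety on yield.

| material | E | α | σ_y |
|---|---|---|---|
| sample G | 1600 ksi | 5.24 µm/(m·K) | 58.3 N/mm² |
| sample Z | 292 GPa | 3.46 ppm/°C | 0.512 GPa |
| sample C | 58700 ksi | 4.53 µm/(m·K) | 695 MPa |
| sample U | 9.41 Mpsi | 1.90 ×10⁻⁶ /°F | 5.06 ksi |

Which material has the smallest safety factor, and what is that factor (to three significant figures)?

With everything in SI (GPa, ×10⁻⁶/K, MPa):
  sample G: E = 11.03, α = 5.24, σ_y = 58.30 → σ = 11.2 MPa, n = 5.20
  sample Z: E = 292.0, α = 3.46, σ_y = 512.0 → σ = 196 MPa, n = 2.61
  sample C: E = 404.7, α = 4.53, σ_y = 695.0 → σ = 356 MPa, n = 1.95
  sample U: E = 64.88, α = 3.42, σ_y = 34.89 → σ = 43.0 MPa, n = 0.810
Sample U has the lowest safety factor, n = 0.810.

sample U, n = 0.810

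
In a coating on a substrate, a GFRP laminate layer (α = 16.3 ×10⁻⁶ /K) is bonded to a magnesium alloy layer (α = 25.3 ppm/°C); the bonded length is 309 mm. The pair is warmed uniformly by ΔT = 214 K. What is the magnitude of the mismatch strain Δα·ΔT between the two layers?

1.93×10⁻³

Δα = |16.3 − 25.3|×10⁻⁶/K = 9.00×10⁻⁶/K.
Mismatch strain = Δα·ΔT = 9.00×10⁻⁶ × 214.0 = 1.93×10⁻³.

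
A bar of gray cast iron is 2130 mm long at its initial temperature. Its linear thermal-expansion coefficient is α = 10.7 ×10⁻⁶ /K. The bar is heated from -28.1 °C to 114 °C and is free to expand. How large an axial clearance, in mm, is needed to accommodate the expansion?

3.24 mm

ΔT = 114 − (-28.1) = 142.1 K.
ΔL = α·L₀·ΔT = 10.7×10⁻⁶ × 2130 mm × 142.1 K = 3.24 mm.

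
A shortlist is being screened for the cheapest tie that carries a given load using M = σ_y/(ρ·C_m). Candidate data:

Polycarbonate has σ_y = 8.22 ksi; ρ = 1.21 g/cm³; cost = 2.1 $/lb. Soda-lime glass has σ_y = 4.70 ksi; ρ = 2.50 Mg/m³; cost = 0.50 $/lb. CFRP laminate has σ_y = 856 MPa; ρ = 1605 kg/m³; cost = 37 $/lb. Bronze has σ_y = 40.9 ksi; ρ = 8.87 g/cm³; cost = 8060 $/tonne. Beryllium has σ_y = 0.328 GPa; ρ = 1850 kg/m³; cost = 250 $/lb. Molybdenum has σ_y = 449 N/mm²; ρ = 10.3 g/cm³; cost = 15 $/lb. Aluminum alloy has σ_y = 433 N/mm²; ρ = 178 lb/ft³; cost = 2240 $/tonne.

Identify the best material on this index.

After converting to SI:
  polycarbonate: σ_y = 56.67 MPa, ρ = 1210 kg/m³, cost = 4.630 $/kg
  soda-lime glass: σ_y = 32.41 MPa, ρ = 2500 kg/m³, cost = 1.102 $/kg
  CFRP laminate: σ_y = 856.0 MPa, ρ = 1605 kg/m³, cost = 81.57 $/kg
  bronze: σ_y = 282.0 MPa, ρ = 8870 kg/m³, cost = 8.060 $/kg
  beryllium: σ_y = 328.0 MPa, ρ = 1850 kg/m³, cost = 551.1 $/kg
  molybdenum: σ_y = 449.0 MPa, ρ = 10300 kg/m³, cost = 33.07 $/kg
  aluminum alloy: σ_y = 433.0 MPa, ρ = 2851 kg/m³, cost = 2.240 $/kg
  aluminum alloy: M = 67.8 kN·m per $
  soda-lime glass: M = 11.8 kN·m per $
  polycarbonate: M = 10.1 kN·m per $
  CFRP laminate: M = 6.54 kN·m per $
  bronze: M = 3.94 kN·m per $
  molybdenum: M = 1.32 kN·m per $
  beryllium: M = 0.322 kN·m per $
Aluminum alloy ranks first.

aluminum alloy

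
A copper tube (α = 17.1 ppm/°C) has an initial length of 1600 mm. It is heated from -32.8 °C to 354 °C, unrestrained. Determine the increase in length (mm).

ΔT = 354 − (-32.8) = 386.8 K.
ΔL = α·L₀·ΔT = 17.1×10⁻⁶ × 1600 mm × 386.8 K = 10.6 mm.

10.6 mm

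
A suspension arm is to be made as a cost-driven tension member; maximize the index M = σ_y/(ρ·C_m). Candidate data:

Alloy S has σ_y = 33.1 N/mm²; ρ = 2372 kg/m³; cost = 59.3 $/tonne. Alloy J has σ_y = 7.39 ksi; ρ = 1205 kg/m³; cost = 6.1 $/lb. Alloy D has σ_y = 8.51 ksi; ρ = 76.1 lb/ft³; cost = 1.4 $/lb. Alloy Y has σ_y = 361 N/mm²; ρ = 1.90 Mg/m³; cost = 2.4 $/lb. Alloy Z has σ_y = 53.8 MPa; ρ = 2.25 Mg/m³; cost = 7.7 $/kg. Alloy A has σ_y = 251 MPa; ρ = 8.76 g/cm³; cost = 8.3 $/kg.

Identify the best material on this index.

In SI units:
  alloy S: σ_y = 33.10 MPa, ρ = 2372 kg/m³, cost = 0.05930 $/kg
  alloy J: σ_y = 50.95 MPa, ρ = 1205 kg/m³, cost = 13.45 $/kg
  alloy D: σ_y = 58.67 MPa, ρ = 1219 kg/m³, cost = 3.086 $/kg
  alloy Y: σ_y = 361.0 MPa, ρ = 1900 kg/m³, cost = 5.291 $/kg
  alloy Z: σ_y = 53.80 MPa, ρ = 2250 kg/m³, cost = 7.700 $/kg
  alloy A: σ_y = 251.0 MPa, ρ = 8760 kg/m³, cost = 8.300 $/kg
  alloy S: M = 235 kN·m per $
  alloy Y: M = 35.9 kN·m per $
  alloy D: M = 15.6 kN·m per $
  alloy A: M = 3.45 kN·m per $
  alloy J: M = 3.14 kN·m per $
  alloy Z: M = 3.11 kN·m per $
Highest index: alloy S.

alloy S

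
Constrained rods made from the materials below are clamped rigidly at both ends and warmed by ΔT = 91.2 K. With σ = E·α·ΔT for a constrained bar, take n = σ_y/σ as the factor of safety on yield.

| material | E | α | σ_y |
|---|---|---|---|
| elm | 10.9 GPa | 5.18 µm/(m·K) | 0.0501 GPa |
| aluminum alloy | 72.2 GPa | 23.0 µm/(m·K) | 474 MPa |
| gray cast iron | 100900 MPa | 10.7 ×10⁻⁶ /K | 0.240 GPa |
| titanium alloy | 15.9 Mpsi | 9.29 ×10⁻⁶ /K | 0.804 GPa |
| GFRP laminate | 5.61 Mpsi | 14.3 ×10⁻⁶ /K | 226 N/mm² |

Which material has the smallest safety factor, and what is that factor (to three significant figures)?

With everything in SI (GPa, ×10⁻⁶/K, MPa):
  elm: E = 10.90, α = 5.18, σ_y = 50.10 → σ = 5.15 MPa, n = 9.73
  aluminum alloy: E = 72.20, α = 23.0, σ_y = 474.0 → σ = 151 MPa, n = 3.13
  gray cast iron: E = 100.9, α = 10.7, σ_y = 240.0 → σ = 98.5 MPa, n = 2.44
  titanium alloy: E = 109.6, α = 9.29, σ_y = 804.0 → σ = 92.9 MPa, n = 8.66
  GFRP laminate: E = 38.68, α = 14.3, σ_y = 226.0 → σ = 50.4 MPa, n = 4.48
Gray cast iron has the lowest safety factor, n = 2.44.

gray cast iron, n = 2.44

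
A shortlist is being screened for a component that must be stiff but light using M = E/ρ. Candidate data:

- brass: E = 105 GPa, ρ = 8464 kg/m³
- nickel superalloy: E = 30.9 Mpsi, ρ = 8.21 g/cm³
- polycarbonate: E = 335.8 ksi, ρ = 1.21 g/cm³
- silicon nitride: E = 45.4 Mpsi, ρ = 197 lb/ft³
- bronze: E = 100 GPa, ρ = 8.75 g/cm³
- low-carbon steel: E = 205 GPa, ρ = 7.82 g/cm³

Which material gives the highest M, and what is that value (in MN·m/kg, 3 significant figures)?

silicon nitride, M = 99.2 MN·m/kg

Putting every candidate on a common basis:
  brass: E = 105.0 GPa, ρ = 8464 kg/m³
  nickel superalloy: E = 213.0 GPa, ρ = 8210 kg/m³
  polycarbonate: E = 2.315 GPa, ρ = 1210 kg/m³
  silicon nitride: E = 313.0 GPa, ρ = 3156 kg/m³
  bronze: E = 100.0 GPa, ρ = 8750 kg/m³
  low-carbon steel: E = 205.0 GPa, ρ = 7820 kg/m³
  silicon nitride: M = 99.2 MN·m/kg
  low-carbon steel: M = 26.2 MN·m/kg
  nickel superalloy: M = 25.9 MN·m/kg
  brass: M = 12.4 MN·m/kg
  bronze: M = 11.4 MN·m/kg
  polycarbonate: M = 1.91 MN·m/kg
Highest index: silicon nitride.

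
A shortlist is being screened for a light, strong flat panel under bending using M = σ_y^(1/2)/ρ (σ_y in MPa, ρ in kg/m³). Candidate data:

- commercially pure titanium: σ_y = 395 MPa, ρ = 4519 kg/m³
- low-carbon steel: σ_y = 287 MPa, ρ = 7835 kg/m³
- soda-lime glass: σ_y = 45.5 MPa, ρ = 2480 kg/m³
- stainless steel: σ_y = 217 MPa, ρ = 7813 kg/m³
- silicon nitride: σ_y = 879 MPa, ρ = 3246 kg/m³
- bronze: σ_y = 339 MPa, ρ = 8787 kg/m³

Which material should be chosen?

silicon nitride

Per-candidate index values:
  silicon nitride: M = 9.13×10⁻³
  commercially pure titanium: M = 4.40×10⁻³
  soda-lime glass: M = 2.72×10⁻³
  low-carbon steel: M = 2.16×10⁻³
  bronze: M = 2.10×10⁻³
  stainless steel: M = 1.89×10⁻³
Highest index: silicon nitride.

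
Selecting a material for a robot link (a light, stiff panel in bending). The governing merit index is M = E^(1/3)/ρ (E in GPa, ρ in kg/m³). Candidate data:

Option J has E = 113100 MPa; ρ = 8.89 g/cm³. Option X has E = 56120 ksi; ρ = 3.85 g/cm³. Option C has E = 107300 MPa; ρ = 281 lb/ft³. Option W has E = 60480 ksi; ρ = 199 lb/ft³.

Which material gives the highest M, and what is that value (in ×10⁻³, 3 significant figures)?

option W, M = 2.34×10⁻³

In SI units:
  option J: E = 113.1 GPa, ρ = 8890 kg/m³
  option X: E = 386.9 GPa, ρ = 3850 kg/m³
  option C: E = 107.3 GPa, ρ = 4501 kg/m³
  option W: E = 417.0 GPa, ρ = 3188 kg/m³
  option W: M = 2.34×10⁻³
  option X: M = 1.89×10⁻³
  option C: M = 1.06×10⁻³
  option J: M = 0.544×10⁻³
Option W ranks first.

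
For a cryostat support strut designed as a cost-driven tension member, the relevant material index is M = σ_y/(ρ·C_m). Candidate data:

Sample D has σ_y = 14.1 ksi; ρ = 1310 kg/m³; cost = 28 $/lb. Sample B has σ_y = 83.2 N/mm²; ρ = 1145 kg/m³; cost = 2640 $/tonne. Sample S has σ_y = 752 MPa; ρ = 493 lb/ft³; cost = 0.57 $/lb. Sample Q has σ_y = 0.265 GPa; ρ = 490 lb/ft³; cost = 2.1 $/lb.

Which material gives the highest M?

sample S

Putting every candidate on a common basis:
  sample D: σ_y = 97.22 MPa, ρ = 1310 kg/m³, cost = 61.73 $/kg
  sample B: σ_y = 83.20 MPa, ρ = 1145 kg/m³, cost = 2.640 $/kg
  sample S: σ_y = 752.0 MPa, ρ = 7897 kg/m³, cost = 1.257 $/kg
  sample Q: σ_y = 265.0 MPa, ρ = 7849 kg/m³, cost = 4.630 $/kg
  sample S: M = 75.8 kN·m per $
  sample B: M = 27.5 kN·m per $
  sample Q: M = 7.29 kN·m per $
  sample D: M = 1.20 kN·m per $
Highest index: sample S.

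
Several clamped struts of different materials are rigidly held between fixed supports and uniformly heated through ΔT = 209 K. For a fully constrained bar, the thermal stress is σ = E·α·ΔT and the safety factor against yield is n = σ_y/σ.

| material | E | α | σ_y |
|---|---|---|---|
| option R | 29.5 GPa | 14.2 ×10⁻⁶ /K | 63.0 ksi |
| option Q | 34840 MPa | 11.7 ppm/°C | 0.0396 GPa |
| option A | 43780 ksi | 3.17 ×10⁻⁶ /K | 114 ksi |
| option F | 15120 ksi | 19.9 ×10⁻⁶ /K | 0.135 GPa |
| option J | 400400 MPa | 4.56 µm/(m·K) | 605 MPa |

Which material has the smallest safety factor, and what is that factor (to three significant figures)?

option F, n = 0.311

With everything in SI (GPa, ×10⁻⁶/K, MPa):
  option R: E = 29.50, α = 14.2, σ_y = 434.4 → σ = 87.6 MPa, n = 4.96
  option Q: E = 34.84, α = 11.7, σ_y = 39.60 → σ = 85.2 MPa, n = 0.465
  option A: E = 301.9, α = 3.17, σ_y = 786.0 → σ = 200 MPa, n = 3.93
  option F: E = 104.2, α = 19.9, σ_y = 135.0 → σ = 434 MPa, n = 0.311
  option J: E = 400.4, α = 4.56, σ_y = 605.0 → σ = 382 MPa, n = 1.59
Option F has the lowest safety factor, n = 0.311.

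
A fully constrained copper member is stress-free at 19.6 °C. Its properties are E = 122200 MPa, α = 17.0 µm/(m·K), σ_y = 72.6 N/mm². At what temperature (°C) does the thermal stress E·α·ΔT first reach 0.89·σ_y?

50.7 °C

E = 122200 MPa = 122.2 GPa.
σ_y = 72.6 N/mm² = 72.60 MPa.
E·α·ΔT = 64.61 MPa ⇒ ΔT = 64.61 / (122.2×10³ × 17.0×10⁻⁶) = 31.10 K.
T = 19.6 + 31.10 = 50.70 °C.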